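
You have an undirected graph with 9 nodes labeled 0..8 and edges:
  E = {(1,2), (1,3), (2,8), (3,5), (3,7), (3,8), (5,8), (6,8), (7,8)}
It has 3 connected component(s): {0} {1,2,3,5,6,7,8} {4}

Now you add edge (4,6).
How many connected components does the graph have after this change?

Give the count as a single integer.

Answer: 2

Derivation:
Initial component count: 3
Add (4,6): merges two components. Count decreases: 3 -> 2.
New component count: 2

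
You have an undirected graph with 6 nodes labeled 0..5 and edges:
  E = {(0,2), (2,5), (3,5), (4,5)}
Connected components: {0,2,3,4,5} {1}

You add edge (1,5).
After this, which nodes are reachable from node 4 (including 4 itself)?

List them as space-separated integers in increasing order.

Answer: 0 1 2 3 4 5

Derivation:
Before: nodes reachable from 4: {0,2,3,4,5}
Adding (1,5): merges 4's component with another. Reachability grows.
After: nodes reachable from 4: {0,1,2,3,4,5}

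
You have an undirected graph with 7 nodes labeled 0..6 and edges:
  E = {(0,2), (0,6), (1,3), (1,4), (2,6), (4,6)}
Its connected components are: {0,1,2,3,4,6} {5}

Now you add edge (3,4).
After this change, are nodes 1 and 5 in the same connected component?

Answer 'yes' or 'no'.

Answer: no

Derivation:
Initial components: {0,1,2,3,4,6} {5}
Adding edge (3,4): both already in same component {0,1,2,3,4,6}. No change.
New components: {0,1,2,3,4,6} {5}
Are 1 and 5 in the same component? no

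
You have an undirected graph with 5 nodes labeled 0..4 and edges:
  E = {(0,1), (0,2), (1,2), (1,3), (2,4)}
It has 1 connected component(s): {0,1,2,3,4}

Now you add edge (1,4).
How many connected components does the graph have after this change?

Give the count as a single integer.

Initial component count: 1
Add (1,4): endpoints already in same component. Count unchanged: 1.
New component count: 1

Answer: 1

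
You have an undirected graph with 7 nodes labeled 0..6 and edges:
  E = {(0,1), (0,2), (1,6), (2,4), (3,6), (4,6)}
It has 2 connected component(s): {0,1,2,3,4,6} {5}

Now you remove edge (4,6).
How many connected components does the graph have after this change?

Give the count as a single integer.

Initial component count: 2
Remove (4,6): not a bridge. Count unchanged: 2.
  After removal, components: {0,1,2,3,4,6} {5}
New component count: 2

Answer: 2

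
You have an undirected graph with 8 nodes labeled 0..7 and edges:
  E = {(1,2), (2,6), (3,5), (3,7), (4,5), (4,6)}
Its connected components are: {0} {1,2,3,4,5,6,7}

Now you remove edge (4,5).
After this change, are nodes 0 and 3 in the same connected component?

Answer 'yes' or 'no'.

Initial components: {0} {1,2,3,4,5,6,7}
Removing edge (4,5): it was a bridge — component count 2 -> 3.
New components: {0} {1,2,4,6} {3,5,7}
Are 0 and 3 in the same component? no

Answer: no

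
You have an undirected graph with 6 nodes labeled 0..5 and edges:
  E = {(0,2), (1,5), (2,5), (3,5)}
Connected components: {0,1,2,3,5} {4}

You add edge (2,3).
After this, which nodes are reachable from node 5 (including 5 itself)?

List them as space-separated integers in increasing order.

Answer: 0 1 2 3 5

Derivation:
Before: nodes reachable from 5: {0,1,2,3,5}
Adding (2,3): both endpoints already in same component. Reachability from 5 unchanged.
After: nodes reachable from 5: {0,1,2,3,5}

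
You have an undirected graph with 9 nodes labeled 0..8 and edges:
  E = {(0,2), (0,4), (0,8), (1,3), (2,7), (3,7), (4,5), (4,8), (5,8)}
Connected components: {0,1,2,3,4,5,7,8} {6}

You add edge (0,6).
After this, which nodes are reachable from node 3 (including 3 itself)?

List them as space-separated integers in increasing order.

Answer: 0 1 2 3 4 5 6 7 8

Derivation:
Before: nodes reachable from 3: {0,1,2,3,4,5,7,8}
Adding (0,6): merges 3's component with another. Reachability grows.
After: nodes reachable from 3: {0,1,2,3,4,5,6,7,8}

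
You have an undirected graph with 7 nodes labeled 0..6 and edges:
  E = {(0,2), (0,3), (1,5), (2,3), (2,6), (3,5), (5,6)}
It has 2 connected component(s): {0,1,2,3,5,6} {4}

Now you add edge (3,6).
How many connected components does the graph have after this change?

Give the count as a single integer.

Initial component count: 2
Add (3,6): endpoints already in same component. Count unchanged: 2.
New component count: 2

Answer: 2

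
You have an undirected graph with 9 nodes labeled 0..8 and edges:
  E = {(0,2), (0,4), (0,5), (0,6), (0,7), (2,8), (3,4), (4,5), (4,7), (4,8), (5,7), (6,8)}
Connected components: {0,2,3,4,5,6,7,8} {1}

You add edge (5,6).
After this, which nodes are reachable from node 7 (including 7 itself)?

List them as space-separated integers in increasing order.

Before: nodes reachable from 7: {0,2,3,4,5,6,7,8}
Adding (5,6): both endpoints already in same component. Reachability from 7 unchanged.
After: nodes reachable from 7: {0,2,3,4,5,6,7,8}

Answer: 0 2 3 4 5 6 7 8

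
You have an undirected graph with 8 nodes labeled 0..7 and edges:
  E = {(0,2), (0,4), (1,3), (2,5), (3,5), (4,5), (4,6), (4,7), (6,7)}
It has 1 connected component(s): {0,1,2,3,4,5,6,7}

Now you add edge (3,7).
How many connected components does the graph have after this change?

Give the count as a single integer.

Answer: 1

Derivation:
Initial component count: 1
Add (3,7): endpoints already in same component. Count unchanged: 1.
New component count: 1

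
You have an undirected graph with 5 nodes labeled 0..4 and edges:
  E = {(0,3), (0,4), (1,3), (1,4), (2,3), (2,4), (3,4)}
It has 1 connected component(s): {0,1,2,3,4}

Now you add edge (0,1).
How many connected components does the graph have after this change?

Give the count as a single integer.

Initial component count: 1
Add (0,1): endpoints already in same component. Count unchanged: 1.
New component count: 1

Answer: 1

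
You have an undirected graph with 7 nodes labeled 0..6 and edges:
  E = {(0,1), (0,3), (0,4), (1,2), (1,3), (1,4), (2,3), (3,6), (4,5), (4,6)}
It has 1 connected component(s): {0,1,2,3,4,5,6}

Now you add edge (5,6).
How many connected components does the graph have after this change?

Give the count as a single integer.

Initial component count: 1
Add (5,6): endpoints already in same component. Count unchanged: 1.
New component count: 1

Answer: 1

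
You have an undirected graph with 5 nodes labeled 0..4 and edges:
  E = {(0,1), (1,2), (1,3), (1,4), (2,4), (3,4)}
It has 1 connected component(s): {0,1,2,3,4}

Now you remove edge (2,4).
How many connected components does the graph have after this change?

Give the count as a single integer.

Answer: 1

Derivation:
Initial component count: 1
Remove (2,4): not a bridge. Count unchanged: 1.
  After removal, components: {0,1,2,3,4}
New component count: 1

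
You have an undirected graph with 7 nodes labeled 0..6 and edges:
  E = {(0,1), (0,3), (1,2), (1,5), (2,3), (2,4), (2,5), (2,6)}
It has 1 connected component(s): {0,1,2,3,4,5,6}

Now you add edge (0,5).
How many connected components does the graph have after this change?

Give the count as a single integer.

Initial component count: 1
Add (0,5): endpoints already in same component. Count unchanged: 1.
New component count: 1

Answer: 1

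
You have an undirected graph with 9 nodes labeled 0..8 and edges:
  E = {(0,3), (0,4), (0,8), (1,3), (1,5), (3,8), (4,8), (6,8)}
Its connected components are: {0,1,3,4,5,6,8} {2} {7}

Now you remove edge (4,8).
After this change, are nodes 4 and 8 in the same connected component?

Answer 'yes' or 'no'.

Initial components: {0,1,3,4,5,6,8} {2} {7}
Removing edge (4,8): not a bridge — component count unchanged at 3.
New components: {0,1,3,4,5,6,8} {2} {7}
Are 4 and 8 in the same component? yes

Answer: yes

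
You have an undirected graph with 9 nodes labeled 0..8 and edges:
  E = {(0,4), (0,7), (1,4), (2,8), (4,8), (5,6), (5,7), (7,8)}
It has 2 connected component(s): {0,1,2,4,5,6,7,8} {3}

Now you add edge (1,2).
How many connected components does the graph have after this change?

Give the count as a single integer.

Answer: 2

Derivation:
Initial component count: 2
Add (1,2): endpoints already in same component. Count unchanged: 2.
New component count: 2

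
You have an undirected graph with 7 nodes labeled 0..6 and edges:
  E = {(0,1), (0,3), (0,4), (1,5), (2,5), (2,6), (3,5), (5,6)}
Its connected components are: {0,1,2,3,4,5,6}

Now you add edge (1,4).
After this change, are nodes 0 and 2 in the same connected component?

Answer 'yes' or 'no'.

Initial components: {0,1,2,3,4,5,6}
Adding edge (1,4): both already in same component {0,1,2,3,4,5,6}. No change.
New components: {0,1,2,3,4,5,6}
Are 0 and 2 in the same component? yes

Answer: yes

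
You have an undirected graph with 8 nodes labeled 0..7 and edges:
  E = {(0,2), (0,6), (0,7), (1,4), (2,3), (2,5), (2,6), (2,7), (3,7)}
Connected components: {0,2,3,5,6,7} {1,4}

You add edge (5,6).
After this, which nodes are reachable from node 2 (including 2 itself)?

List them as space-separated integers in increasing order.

Answer: 0 2 3 5 6 7

Derivation:
Before: nodes reachable from 2: {0,2,3,5,6,7}
Adding (5,6): both endpoints already in same component. Reachability from 2 unchanged.
After: nodes reachable from 2: {0,2,3,5,6,7}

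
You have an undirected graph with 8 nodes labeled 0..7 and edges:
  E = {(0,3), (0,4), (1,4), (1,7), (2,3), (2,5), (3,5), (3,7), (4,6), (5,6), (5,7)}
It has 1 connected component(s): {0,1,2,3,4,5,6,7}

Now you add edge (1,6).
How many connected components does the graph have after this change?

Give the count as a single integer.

Initial component count: 1
Add (1,6): endpoints already in same component. Count unchanged: 1.
New component count: 1

Answer: 1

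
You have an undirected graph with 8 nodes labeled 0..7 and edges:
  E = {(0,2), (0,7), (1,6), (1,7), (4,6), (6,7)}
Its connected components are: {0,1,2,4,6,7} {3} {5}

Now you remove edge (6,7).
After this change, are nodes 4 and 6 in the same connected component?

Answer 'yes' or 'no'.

Answer: yes

Derivation:
Initial components: {0,1,2,4,6,7} {3} {5}
Removing edge (6,7): not a bridge — component count unchanged at 3.
New components: {0,1,2,4,6,7} {3} {5}
Are 4 and 6 in the same component? yes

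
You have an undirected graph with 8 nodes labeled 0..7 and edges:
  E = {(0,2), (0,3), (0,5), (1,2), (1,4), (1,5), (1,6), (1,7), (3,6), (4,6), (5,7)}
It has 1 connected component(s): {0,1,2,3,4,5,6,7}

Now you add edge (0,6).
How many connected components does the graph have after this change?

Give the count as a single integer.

Initial component count: 1
Add (0,6): endpoints already in same component. Count unchanged: 1.
New component count: 1

Answer: 1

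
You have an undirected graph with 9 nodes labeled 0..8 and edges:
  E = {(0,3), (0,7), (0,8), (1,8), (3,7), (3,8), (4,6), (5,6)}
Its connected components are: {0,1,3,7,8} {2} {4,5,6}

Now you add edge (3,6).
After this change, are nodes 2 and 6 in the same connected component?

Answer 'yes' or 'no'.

Initial components: {0,1,3,7,8} {2} {4,5,6}
Adding edge (3,6): merges {0,1,3,7,8} and {4,5,6}.
New components: {0,1,3,4,5,6,7,8} {2}
Are 2 and 6 in the same component? no

Answer: no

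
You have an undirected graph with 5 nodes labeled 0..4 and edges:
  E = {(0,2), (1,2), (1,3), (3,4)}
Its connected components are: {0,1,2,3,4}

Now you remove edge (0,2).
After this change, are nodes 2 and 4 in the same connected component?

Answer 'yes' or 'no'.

Initial components: {0,1,2,3,4}
Removing edge (0,2): it was a bridge — component count 1 -> 2.
New components: {0} {1,2,3,4}
Are 2 and 4 in the same component? yes

Answer: yes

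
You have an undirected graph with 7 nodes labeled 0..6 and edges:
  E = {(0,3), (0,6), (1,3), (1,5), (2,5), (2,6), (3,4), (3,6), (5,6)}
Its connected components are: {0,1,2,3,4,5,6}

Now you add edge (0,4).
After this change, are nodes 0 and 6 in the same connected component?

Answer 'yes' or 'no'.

Initial components: {0,1,2,3,4,5,6}
Adding edge (0,4): both already in same component {0,1,2,3,4,5,6}. No change.
New components: {0,1,2,3,4,5,6}
Are 0 and 6 in the same component? yes

Answer: yes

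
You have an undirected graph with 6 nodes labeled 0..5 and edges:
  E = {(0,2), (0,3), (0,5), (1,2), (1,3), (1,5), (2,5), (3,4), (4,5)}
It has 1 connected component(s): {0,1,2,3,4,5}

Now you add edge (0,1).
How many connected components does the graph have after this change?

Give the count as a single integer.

Answer: 1

Derivation:
Initial component count: 1
Add (0,1): endpoints already in same component. Count unchanged: 1.
New component count: 1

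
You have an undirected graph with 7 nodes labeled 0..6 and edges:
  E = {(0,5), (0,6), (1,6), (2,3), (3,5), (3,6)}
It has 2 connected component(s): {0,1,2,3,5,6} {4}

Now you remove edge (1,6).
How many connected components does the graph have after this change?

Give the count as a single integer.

Initial component count: 2
Remove (1,6): it was a bridge. Count increases: 2 -> 3.
  After removal, components: {0,2,3,5,6} {1} {4}
New component count: 3

Answer: 3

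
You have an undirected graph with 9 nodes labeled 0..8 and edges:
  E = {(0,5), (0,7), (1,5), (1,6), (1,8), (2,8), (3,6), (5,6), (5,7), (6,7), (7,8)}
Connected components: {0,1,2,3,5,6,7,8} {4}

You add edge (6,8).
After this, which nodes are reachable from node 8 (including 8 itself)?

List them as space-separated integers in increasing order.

Before: nodes reachable from 8: {0,1,2,3,5,6,7,8}
Adding (6,8): both endpoints already in same component. Reachability from 8 unchanged.
After: nodes reachable from 8: {0,1,2,3,5,6,7,8}

Answer: 0 1 2 3 5 6 7 8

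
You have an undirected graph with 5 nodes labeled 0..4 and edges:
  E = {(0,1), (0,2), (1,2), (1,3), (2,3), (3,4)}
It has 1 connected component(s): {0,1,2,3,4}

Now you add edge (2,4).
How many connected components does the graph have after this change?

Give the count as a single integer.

Initial component count: 1
Add (2,4): endpoints already in same component. Count unchanged: 1.
New component count: 1

Answer: 1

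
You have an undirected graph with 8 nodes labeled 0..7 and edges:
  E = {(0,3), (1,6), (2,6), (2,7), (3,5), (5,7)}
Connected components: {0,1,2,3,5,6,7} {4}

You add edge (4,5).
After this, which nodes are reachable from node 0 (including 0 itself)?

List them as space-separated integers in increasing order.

Answer: 0 1 2 3 4 5 6 7

Derivation:
Before: nodes reachable from 0: {0,1,2,3,5,6,7}
Adding (4,5): merges 0's component with another. Reachability grows.
After: nodes reachable from 0: {0,1,2,3,4,5,6,7}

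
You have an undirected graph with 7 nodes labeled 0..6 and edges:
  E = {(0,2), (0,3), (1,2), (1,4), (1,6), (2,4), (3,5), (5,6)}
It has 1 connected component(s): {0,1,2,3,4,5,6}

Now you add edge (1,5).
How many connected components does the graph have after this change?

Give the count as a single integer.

Initial component count: 1
Add (1,5): endpoints already in same component. Count unchanged: 1.
New component count: 1

Answer: 1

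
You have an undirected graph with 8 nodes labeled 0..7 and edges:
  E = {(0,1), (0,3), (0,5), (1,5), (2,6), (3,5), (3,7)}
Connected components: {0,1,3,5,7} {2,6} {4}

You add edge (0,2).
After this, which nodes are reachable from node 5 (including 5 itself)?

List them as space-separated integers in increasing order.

Before: nodes reachable from 5: {0,1,3,5,7}
Adding (0,2): merges 5's component with another. Reachability grows.
After: nodes reachable from 5: {0,1,2,3,5,6,7}

Answer: 0 1 2 3 5 6 7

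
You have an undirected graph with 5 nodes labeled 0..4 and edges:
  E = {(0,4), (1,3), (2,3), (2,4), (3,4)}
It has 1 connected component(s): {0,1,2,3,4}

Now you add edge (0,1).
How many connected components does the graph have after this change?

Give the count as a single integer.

Answer: 1

Derivation:
Initial component count: 1
Add (0,1): endpoints already in same component. Count unchanged: 1.
New component count: 1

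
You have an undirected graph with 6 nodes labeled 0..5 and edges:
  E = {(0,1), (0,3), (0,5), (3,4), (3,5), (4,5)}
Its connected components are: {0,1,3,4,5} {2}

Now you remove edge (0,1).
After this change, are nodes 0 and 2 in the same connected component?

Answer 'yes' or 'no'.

Initial components: {0,1,3,4,5} {2}
Removing edge (0,1): it was a bridge — component count 2 -> 3.
New components: {0,3,4,5} {1} {2}
Are 0 and 2 in the same component? no

Answer: no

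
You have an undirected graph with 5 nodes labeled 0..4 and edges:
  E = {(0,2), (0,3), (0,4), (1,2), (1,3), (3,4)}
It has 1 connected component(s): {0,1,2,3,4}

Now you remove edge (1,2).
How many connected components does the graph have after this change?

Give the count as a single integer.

Initial component count: 1
Remove (1,2): not a bridge. Count unchanged: 1.
  After removal, components: {0,1,2,3,4}
New component count: 1

Answer: 1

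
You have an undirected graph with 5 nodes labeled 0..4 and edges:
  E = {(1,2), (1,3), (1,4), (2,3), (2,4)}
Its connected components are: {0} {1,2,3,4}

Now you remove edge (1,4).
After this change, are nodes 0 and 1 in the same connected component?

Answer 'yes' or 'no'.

Initial components: {0} {1,2,3,4}
Removing edge (1,4): not a bridge — component count unchanged at 2.
New components: {0} {1,2,3,4}
Are 0 and 1 in the same component? no

Answer: no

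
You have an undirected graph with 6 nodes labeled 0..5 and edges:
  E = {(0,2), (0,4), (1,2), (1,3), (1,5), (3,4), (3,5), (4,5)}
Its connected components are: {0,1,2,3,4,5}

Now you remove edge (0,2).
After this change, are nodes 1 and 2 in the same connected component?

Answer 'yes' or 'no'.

Answer: yes

Derivation:
Initial components: {0,1,2,3,4,5}
Removing edge (0,2): not a bridge — component count unchanged at 1.
New components: {0,1,2,3,4,5}
Are 1 and 2 in the same component? yes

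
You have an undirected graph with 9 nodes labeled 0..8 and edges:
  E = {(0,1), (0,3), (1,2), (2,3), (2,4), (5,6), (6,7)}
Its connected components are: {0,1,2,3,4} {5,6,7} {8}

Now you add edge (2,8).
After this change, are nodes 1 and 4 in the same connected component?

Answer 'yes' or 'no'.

Answer: yes

Derivation:
Initial components: {0,1,2,3,4} {5,6,7} {8}
Adding edge (2,8): merges {0,1,2,3,4} and {8}.
New components: {0,1,2,3,4,8} {5,6,7}
Are 1 and 4 in the same component? yes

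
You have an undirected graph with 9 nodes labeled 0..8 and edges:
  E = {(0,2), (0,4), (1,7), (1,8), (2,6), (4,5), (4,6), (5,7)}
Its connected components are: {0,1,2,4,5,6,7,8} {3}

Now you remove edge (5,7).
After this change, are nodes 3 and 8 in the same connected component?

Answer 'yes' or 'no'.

Initial components: {0,1,2,4,5,6,7,8} {3}
Removing edge (5,7): it was a bridge — component count 2 -> 3.
New components: {0,2,4,5,6} {1,7,8} {3}
Are 3 and 8 in the same component? no

Answer: no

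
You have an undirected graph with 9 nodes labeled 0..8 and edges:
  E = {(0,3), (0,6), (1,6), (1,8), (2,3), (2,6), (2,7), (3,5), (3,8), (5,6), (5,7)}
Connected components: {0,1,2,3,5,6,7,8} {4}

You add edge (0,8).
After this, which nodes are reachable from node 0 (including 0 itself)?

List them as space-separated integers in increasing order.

Before: nodes reachable from 0: {0,1,2,3,5,6,7,8}
Adding (0,8): both endpoints already in same component. Reachability from 0 unchanged.
After: nodes reachable from 0: {0,1,2,3,5,6,7,8}

Answer: 0 1 2 3 5 6 7 8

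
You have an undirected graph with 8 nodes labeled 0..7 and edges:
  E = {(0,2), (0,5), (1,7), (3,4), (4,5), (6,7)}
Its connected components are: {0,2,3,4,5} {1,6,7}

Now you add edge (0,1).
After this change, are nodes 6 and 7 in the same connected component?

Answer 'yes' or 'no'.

Answer: yes

Derivation:
Initial components: {0,2,3,4,5} {1,6,7}
Adding edge (0,1): merges {0,2,3,4,5} and {1,6,7}.
New components: {0,1,2,3,4,5,6,7}
Are 6 and 7 in the same component? yes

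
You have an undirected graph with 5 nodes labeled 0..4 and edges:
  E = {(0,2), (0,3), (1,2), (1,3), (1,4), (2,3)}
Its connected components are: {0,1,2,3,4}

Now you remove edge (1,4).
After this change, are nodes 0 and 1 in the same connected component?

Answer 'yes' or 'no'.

Answer: yes

Derivation:
Initial components: {0,1,2,3,4}
Removing edge (1,4): it was a bridge — component count 1 -> 2.
New components: {0,1,2,3} {4}
Are 0 and 1 in the same component? yes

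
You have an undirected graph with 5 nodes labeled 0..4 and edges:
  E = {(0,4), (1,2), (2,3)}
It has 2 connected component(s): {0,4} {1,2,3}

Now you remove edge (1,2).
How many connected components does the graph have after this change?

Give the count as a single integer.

Initial component count: 2
Remove (1,2): it was a bridge. Count increases: 2 -> 3.
  After removal, components: {0,4} {1} {2,3}
New component count: 3

Answer: 3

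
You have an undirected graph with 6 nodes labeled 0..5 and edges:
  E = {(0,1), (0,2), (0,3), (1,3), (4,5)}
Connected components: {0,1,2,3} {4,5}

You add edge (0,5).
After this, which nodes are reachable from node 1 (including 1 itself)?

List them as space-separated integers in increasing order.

Before: nodes reachable from 1: {0,1,2,3}
Adding (0,5): merges 1's component with another. Reachability grows.
After: nodes reachable from 1: {0,1,2,3,4,5}

Answer: 0 1 2 3 4 5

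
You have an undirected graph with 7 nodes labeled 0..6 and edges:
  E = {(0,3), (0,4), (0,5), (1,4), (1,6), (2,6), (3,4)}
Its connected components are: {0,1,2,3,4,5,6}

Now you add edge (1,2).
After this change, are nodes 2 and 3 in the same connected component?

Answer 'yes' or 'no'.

Initial components: {0,1,2,3,4,5,6}
Adding edge (1,2): both already in same component {0,1,2,3,4,5,6}. No change.
New components: {0,1,2,3,4,5,6}
Are 2 and 3 in the same component? yes

Answer: yes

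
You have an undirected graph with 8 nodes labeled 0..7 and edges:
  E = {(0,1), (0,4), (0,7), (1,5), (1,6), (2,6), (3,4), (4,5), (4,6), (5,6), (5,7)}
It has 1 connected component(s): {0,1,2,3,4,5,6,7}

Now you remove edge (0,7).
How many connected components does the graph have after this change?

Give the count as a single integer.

Initial component count: 1
Remove (0,7): not a bridge. Count unchanged: 1.
  After removal, components: {0,1,2,3,4,5,6,7}
New component count: 1

Answer: 1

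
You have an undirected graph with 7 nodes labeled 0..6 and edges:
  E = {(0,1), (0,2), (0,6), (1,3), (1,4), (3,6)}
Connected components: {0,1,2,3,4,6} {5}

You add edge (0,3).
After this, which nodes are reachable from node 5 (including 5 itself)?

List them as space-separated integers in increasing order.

Answer: 5

Derivation:
Before: nodes reachable from 5: {5}
Adding (0,3): both endpoints already in same component. Reachability from 5 unchanged.
After: nodes reachable from 5: {5}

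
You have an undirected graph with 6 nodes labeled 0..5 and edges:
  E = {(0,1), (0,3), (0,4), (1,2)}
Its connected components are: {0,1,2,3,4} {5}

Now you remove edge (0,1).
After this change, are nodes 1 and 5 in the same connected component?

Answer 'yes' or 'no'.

Answer: no

Derivation:
Initial components: {0,1,2,3,4} {5}
Removing edge (0,1): it was a bridge — component count 2 -> 3.
New components: {0,3,4} {1,2} {5}
Are 1 and 5 in the same component? no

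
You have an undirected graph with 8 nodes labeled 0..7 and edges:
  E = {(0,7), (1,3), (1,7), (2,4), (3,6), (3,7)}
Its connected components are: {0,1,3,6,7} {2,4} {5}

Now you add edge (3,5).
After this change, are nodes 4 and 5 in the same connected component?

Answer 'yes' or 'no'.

Answer: no

Derivation:
Initial components: {0,1,3,6,7} {2,4} {5}
Adding edge (3,5): merges {0,1,3,6,7} and {5}.
New components: {0,1,3,5,6,7} {2,4}
Are 4 and 5 in the same component? no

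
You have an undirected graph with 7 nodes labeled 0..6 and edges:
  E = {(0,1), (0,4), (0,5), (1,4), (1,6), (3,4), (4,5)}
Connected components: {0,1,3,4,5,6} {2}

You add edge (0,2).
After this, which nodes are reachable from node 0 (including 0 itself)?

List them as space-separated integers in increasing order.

Answer: 0 1 2 3 4 5 6

Derivation:
Before: nodes reachable from 0: {0,1,3,4,5,6}
Adding (0,2): merges 0's component with another. Reachability grows.
After: nodes reachable from 0: {0,1,2,3,4,5,6}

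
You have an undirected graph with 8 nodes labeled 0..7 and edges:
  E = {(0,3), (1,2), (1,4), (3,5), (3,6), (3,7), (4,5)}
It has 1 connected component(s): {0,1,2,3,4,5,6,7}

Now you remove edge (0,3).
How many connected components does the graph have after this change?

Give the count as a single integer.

Answer: 2

Derivation:
Initial component count: 1
Remove (0,3): it was a bridge. Count increases: 1 -> 2.
  After removal, components: {0} {1,2,3,4,5,6,7}
New component count: 2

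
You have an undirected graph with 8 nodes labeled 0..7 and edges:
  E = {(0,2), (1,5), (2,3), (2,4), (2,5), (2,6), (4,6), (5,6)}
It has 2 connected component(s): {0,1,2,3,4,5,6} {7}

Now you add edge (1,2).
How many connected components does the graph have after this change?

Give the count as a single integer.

Initial component count: 2
Add (1,2): endpoints already in same component. Count unchanged: 2.
New component count: 2

Answer: 2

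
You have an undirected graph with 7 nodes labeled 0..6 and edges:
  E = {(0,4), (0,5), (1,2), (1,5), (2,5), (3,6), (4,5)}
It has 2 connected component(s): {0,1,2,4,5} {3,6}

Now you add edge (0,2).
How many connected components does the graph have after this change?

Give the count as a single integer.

Answer: 2

Derivation:
Initial component count: 2
Add (0,2): endpoints already in same component. Count unchanged: 2.
New component count: 2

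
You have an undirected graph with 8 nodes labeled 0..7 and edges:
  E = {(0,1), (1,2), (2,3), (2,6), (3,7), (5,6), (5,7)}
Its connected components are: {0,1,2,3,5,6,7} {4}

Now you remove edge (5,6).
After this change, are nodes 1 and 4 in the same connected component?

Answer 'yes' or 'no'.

Initial components: {0,1,2,3,5,6,7} {4}
Removing edge (5,6): not a bridge — component count unchanged at 2.
New components: {0,1,2,3,5,6,7} {4}
Are 1 and 4 in the same component? no

Answer: no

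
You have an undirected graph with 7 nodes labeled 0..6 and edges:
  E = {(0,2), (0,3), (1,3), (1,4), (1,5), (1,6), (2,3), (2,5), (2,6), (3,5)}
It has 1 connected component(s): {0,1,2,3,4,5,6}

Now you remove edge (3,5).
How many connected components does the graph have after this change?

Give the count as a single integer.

Answer: 1

Derivation:
Initial component count: 1
Remove (3,5): not a bridge. Count unchanged: 1.
  After removal, components: {0,1,2,3,4,5,6}
New component count: 1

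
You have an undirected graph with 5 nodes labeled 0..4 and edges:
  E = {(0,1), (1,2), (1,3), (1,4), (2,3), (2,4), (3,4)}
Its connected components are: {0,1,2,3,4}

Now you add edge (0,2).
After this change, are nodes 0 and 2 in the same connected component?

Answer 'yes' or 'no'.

Answer: yes

Derivation:
Initial components: {0,1,2,3,4}
Adding edge (0,2): both already in same component {0,1,2,3,4}. No change.
New components: {0,1,2,3,4}
Are 0 and 2 in the same component? yes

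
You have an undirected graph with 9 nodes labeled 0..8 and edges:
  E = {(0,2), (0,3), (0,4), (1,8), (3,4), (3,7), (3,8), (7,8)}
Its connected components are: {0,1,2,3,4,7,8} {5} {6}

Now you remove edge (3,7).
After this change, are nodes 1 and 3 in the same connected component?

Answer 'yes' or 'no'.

Initial components: {0,1,2,3,4,7,8} {5} {6}
Removing edge (3,7): not a bridge — component count unchanged at 3.
New components: {0,1,2,3,4,7,8} {5} {6}
Are 1 and 3 in the same component? yes

Answer: yes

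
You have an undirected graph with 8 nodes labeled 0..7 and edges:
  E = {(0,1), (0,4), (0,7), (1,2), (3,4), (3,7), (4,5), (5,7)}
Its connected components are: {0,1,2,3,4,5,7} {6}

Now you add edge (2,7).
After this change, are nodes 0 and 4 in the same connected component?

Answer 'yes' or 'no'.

Answer: yes

Derivation:
Initial components: {0,1,2,3,4,5,7} {6}
Adding edge (2,7): both already in same component {0,1,2,3,4,5,7}. No change.
New components: {0,1,2,3,4,5,7} {6}
Are 0 and 4 in the same component? yes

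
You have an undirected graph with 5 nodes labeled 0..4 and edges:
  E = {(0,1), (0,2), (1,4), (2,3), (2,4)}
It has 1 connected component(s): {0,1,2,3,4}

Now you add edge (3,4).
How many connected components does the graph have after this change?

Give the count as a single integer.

Initial component count: 1
Add (3,4): endpoints already in same component. Count unchanged: 1.
New component count: 1

Answer: 1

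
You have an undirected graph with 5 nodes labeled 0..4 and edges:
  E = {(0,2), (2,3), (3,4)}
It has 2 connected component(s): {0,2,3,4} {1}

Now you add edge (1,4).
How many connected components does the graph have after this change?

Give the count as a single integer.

Initial component count: 2
Add (1,4): merges two components. Count decreases: 2 -> 1.
New component count: 1

Answer: 1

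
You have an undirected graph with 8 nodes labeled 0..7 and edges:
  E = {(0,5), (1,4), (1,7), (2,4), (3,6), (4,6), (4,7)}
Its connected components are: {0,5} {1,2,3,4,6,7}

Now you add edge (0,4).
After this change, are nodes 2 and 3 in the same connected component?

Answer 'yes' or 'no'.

Initial components: {0,5} {1,2,3,4,6,7}
Adding edge (0,4): merges {0,5} and {1,2,3,4,6,7}.
New components: {0,1,2,3,4,5,6,7}
Are 2 and 3 in the same component? yes

Answer: yes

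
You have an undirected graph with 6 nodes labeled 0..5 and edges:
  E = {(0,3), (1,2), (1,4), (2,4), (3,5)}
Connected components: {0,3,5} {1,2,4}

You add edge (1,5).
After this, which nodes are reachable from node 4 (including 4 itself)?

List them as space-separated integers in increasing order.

Before: nodes reachable from 4: {1,2,4}
Adding (1,5): merges 4's component with another. Reachability grows.
After: nodes reachable from 4: {0,1,2,3,4,5}

Answer: 0 1 2 3 4 5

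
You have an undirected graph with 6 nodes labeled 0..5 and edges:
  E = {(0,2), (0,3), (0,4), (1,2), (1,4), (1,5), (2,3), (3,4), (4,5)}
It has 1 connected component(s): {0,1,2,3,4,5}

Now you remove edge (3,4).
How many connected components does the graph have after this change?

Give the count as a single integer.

Answer: 1

Derivation:
Initial component count: 1
Remove (3,4): not a bridge. Count unchanged: 1.
  After removal, components: {0,1,2,3,4,5}
New component count: 1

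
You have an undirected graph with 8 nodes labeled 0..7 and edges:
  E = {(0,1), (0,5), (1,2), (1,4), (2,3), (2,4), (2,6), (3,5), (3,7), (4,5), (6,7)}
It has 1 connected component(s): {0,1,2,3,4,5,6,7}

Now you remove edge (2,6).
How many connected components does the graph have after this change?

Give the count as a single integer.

Initial component count: 1
Remove (2,6): not a bridge. Count unchanged: 1.
  After removal, components: {0,1,2,3,4,5,6,7}
New component count: 1

Answer: 1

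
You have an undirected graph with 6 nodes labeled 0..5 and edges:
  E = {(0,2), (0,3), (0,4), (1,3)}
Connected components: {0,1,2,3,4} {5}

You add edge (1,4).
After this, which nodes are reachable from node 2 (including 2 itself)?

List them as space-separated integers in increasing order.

Before: nodes reachable from 2: {0,1,2,3,4}
Adding (1,4): both endpoints already in same component. Reachability from 2 unchanged.
After: nodes reachable from 2: {0,1,2,3,4}

Answer: 0 1 2 3 4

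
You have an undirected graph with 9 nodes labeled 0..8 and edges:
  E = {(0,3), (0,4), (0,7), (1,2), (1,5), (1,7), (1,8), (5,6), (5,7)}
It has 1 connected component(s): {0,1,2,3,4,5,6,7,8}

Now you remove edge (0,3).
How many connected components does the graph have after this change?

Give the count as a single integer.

Answer: 2

Derivation:
Initial component count: 1
Remove (0,3): it was a bridge. Count increases: 1 -> 2.
  After removal, components: {0,1,2,4,5,6,7,8} {3}
New component count: 2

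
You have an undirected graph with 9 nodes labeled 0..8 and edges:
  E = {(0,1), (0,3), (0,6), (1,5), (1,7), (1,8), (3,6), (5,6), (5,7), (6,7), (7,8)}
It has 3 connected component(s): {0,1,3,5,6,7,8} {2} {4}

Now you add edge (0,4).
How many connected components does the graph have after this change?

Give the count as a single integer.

Initial component count: 3
Add (0,4): merges two components. Count decreases: 3 -> 2.
New component count: 2

Answer: 2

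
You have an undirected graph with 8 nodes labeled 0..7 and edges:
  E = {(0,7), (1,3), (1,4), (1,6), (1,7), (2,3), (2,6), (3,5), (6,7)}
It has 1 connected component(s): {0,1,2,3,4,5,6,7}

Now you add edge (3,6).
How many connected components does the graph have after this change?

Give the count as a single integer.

Initial component count: 1
Add (3,6): endpoints already in same component. Count unchanged: 1.
New component count: 1

Answer: 1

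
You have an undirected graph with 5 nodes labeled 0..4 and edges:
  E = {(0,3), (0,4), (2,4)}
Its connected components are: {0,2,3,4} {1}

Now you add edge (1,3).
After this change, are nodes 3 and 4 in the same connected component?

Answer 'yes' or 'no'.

Initial components: {0,2,3,4} {1}
Adding edge (1,3): merges {1} and {0,2,3,4}.
New components: {0,1,2,3,4}
Are 3 and 4 in the same component? yes

Answer: yes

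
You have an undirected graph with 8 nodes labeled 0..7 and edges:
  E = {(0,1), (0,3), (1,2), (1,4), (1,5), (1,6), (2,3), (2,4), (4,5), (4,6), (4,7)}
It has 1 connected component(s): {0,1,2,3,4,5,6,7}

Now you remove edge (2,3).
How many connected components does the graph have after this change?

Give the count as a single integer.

Initial component count: 1
Remove (2,3): not a bridge. Count unchanged: 1.
  After removal, components: {0,1,2,3,4,5,6,7}
New component count: 1

Answer: 1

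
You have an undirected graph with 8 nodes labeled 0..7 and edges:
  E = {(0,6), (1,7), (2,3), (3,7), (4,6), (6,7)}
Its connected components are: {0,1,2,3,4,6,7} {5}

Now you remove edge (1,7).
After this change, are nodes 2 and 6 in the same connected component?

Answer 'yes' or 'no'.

Initial components: {0,1,2,3,4,6,7} {5}
Removing edge (1,7): it was a bridge — component count 2 -> 3.
New components: {0,2,3,4,6,7} {1} {5}
Are 2 and 6 in the same component? yes

Answer: yes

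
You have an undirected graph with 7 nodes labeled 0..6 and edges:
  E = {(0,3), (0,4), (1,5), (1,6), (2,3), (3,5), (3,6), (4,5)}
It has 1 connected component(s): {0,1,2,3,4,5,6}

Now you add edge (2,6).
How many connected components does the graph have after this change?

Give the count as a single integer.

Initial component count: 1
Add (2,6): endpoints already in same component. Count unchanged: 1.
New component count: 1

Answer: 1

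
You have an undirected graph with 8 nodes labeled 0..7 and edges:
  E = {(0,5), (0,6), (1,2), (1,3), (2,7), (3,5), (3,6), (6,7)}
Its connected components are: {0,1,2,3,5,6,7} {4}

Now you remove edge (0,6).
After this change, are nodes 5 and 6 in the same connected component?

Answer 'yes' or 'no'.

Answer: yes

Derivation:
Initial components: {0,1,2,3,5,6,7} {4}
Removing edge (0,6): not a bridge — component count unchanged at 2.
New components: {0,1,2,3,5,6,7} {4}
Are 5 and 6 in the same component? yes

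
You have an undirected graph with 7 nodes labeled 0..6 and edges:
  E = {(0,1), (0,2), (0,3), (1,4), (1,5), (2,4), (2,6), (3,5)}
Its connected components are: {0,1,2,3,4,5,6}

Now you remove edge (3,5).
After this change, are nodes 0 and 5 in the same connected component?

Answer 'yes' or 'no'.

Initial components: {0,1,2,3,4,5,6}
Removing edge (3,5): not a bridge — component count unchanged at 1.
New components: {0,1,2,3,4,5,6}
Are 0 and 5 in the same component? yes

Answer: yes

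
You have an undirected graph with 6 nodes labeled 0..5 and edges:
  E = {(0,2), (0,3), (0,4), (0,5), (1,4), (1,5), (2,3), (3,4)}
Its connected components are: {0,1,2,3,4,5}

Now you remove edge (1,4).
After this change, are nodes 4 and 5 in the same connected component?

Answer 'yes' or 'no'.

Answer: yes

Derivation:
Initial components: {0,1,2,3,4,5}
Removing edge (1,4): not a bridge — component count unchanged at 1.
New components: {0,1,2,3,4,5}
Are 4 and 5 in the same component? yes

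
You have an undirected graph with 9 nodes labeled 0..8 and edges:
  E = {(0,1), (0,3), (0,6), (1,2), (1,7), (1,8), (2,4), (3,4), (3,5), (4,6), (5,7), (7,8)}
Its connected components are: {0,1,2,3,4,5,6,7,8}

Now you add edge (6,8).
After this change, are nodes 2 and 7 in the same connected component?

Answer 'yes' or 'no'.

Answer: yes

Derivation:
Initial components: {0,1,2,3,4,5,6,7,8}
Adding edge (6,8): both already in same component {0,1,2,3,4,5,6,7,8}. No change.
New components: {0,1,2,3,4,5,6,7,8}
Are 2 and 7 in the same component? yes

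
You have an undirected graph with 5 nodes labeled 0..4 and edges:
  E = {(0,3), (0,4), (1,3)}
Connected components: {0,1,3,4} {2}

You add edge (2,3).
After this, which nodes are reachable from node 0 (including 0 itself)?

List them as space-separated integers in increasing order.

Before: nodes reachable from 0: {0,1,3,4}
Adding (2,3): merges 0's component with another. Reachability grows.
After: nodes reachable from 0: {0,1,2,3,4}

Answer: 0 1 2 3 4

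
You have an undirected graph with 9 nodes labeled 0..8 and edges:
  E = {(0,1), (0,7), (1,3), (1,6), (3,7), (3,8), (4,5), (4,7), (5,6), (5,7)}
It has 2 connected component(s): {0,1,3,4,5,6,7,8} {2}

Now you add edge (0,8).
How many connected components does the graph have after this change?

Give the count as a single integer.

Initial component count: 2
Add (0,8): endpoints already in same component. Count unchanged: 2.
New component count: 2

Answer: 2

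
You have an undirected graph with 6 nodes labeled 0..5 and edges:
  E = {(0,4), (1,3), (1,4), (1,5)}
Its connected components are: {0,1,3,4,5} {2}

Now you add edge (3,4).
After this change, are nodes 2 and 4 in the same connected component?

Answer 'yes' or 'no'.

Answer: no

Derivation:
Initial components: {0,1,3,4,5} {2}
Adding edge (3,4): both already in same component {0,1,3,4,5}. No change.
New components: {0,1,3,4,5} {2}
Are 2 and 4 in the same component? no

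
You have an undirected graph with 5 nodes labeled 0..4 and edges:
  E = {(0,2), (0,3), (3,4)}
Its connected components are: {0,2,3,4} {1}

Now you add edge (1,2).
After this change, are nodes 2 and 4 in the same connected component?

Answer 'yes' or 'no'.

Answer: yes

Derivation:
Initial components: {0,2,3,4} {1}
Adding edge (1,2): merges {1} and {0,2,3,4}.
New components: {0,1,2,3,4}
Are 2 and 4 in the same component? yes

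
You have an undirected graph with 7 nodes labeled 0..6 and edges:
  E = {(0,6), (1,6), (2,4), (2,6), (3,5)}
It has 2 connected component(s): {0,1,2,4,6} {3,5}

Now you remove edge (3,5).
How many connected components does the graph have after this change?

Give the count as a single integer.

Answer: 3

Derivation:
Initial component count: 2
Remove (3,5): it was a bridge. Count increases: 2 -> 3.
  After removal, components: {0,1,2,4,6} {3} {5}
New component count: 3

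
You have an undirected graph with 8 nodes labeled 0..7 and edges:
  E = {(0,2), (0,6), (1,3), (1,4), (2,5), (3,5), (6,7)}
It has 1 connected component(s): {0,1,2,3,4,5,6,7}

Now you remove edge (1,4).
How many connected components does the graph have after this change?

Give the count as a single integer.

Initial component count: 1
Remove (1,4): it was a bridge. Count increases: 1 -> 2.
  After removal, components: {0,1,2,3,5,6,7} {4}
New component count: 2

Answer: 2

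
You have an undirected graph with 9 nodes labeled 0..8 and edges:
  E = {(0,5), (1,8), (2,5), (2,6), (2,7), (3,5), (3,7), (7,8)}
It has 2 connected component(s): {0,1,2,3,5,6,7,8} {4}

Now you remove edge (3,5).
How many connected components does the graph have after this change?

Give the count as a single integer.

Answer: 2

Derivation:
Initial component count: 2
Remove (3,5): not a bridge. Count unchanged: 2.
  After removal, components: {0,1,2,3,5,6,7,8} {4}
New component count: 2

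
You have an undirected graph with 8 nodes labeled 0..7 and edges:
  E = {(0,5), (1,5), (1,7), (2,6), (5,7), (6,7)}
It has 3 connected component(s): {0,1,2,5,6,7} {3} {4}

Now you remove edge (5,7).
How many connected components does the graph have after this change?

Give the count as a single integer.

Answer: 3

Derivation:
Initial component count: 3
Remove (5,7): not a bridge. Count unchanged: 3.
  After removal, components: {0,1,2,5,6,7} {3} {4}
New component count: 3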